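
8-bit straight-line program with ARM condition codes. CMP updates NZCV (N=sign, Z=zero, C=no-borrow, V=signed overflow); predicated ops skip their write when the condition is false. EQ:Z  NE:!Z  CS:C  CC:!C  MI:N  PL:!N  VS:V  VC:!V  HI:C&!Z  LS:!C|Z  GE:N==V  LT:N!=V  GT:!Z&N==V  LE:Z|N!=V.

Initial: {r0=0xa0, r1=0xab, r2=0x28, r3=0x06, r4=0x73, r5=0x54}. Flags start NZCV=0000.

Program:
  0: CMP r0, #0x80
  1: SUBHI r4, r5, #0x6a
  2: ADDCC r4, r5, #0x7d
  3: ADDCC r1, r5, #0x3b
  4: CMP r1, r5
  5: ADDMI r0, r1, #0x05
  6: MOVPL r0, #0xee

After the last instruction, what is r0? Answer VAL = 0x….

0: ✓ CMP  NZCV=0010
1: ✓ SUBHI  r4←0xea
2: · ADDCC
3: · ADDCC
4: ✓ CMP  NZCV=0011
5: · ADDMI
6: ✓ MOVPL  r0←0xee

VAL = 0xee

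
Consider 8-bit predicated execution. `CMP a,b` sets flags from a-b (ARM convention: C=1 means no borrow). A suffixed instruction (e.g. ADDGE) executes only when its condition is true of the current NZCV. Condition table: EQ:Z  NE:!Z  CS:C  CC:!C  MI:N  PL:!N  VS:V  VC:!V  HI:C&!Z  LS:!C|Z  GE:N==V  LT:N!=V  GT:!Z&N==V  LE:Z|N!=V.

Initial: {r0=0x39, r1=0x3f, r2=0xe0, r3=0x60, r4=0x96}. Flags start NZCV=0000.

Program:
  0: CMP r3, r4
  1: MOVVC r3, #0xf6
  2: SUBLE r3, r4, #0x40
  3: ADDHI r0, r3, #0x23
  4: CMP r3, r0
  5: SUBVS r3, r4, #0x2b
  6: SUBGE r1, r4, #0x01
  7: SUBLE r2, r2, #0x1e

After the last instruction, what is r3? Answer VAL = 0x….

VAL = 0x60

0: ✓ CMP  NZCV=1001
1: · MOVVC
2: · SUBLE
3: · ADDHI
4: ✓ CMP  NZCV=0010
5: · SUBVS
6: ✓ SUBGE  r1←0x95
7: · SUBLE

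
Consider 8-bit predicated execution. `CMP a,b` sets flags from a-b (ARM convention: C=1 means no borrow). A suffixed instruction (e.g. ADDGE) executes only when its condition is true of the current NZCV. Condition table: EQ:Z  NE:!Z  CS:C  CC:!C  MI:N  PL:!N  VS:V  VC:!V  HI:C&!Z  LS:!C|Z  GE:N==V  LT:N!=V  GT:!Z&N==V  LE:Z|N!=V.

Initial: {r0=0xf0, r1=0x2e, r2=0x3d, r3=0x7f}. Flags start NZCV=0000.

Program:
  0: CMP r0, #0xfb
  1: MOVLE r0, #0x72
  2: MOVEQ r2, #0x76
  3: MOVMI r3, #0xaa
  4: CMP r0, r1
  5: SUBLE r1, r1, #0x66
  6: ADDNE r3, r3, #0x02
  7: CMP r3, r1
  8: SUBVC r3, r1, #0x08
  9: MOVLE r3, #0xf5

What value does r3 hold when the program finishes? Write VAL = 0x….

VAL = 0xf5

[0] flags=1000 → (cmp)
[1] flags=1000 LE?T → r0=0x72
[2] flags=1000 EQ?F → skip
[3] flags=1000 MI?T → r3=0xaa
[4] flags=0010 → (cmp)
[5] flags=0010 LE?F → skip
[6] flags=0010 NE?T → r3=0xac
[7] flags=0011 → (cmp)
[8] flags=0011 VC?F → skip
[9] flags=0011 LE?T → r3=0xf5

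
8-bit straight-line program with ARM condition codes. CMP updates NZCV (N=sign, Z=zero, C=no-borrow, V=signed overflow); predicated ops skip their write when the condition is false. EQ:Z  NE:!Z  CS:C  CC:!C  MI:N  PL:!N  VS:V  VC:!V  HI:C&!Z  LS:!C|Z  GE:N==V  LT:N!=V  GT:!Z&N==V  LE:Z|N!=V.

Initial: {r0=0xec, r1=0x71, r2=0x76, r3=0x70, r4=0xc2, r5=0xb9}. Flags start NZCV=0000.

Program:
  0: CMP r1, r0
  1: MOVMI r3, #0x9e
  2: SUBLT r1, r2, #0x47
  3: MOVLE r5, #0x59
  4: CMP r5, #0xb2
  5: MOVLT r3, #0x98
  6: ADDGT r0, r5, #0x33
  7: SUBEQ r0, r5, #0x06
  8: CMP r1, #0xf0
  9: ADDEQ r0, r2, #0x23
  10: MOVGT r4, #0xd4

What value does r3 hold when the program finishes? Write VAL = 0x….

VAL = 0x9e

0: ✓ CMP  NZCV=1001
1: ✓ MOVMI  r3←0x9e
2: · SUBLT
3: · MOVLE
4: ✓ CMP  NZCV=0010
5: · MOVLT
6: ✓ ADDGT  r0←0xec
7: · SUBEQ
8: ✓ CMP  NZCV=1001
9: · ADDEQ
10: ✓ MOVGT  r4←0xd4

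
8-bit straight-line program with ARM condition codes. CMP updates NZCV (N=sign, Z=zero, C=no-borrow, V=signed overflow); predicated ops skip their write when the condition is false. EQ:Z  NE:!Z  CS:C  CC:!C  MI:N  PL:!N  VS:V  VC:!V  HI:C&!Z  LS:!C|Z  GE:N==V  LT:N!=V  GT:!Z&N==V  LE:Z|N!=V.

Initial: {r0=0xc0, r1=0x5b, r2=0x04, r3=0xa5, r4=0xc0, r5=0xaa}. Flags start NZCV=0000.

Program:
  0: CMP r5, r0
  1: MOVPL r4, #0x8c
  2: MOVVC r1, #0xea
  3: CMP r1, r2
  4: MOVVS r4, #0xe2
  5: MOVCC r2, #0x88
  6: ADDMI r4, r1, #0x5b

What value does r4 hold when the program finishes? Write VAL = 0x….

[0] flags=1000 → (cmp)
[1] flags=1000 PL?F → skip
[2] flags=1000 VC?T → r1=0xea
[3] flags=1010 → (cmp)
[4] flags=1010 VS?F → skip
[5] flags=1010 CC?F → skip
[6] flags=1010 MI?T → r4=0x45

VAL = 0x45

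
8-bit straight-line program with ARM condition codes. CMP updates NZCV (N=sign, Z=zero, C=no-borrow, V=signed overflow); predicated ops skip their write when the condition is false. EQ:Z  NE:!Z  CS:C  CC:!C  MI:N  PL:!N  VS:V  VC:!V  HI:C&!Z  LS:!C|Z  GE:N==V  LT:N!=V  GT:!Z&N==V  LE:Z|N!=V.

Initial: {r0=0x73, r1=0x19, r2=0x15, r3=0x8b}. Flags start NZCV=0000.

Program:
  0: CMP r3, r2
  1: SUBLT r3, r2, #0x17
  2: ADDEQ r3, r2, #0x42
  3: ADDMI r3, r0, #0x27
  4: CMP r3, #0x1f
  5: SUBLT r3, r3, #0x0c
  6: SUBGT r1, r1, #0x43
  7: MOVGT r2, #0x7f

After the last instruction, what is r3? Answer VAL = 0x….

[0] flags=0011 → (cmp)
[1] flags=0011 LT?T → r3=0xfe
[2] flags=0011 EQ?F → skip
[3] flags=0011 MI?F → skip
[4] flags=1010 → (cmp)
[5] flags=1010 LT?T → r3=0xf2
[6] flags=1010 GT?F → skip
[7] flags=1010 GT?F → skip

VAL = 0xf2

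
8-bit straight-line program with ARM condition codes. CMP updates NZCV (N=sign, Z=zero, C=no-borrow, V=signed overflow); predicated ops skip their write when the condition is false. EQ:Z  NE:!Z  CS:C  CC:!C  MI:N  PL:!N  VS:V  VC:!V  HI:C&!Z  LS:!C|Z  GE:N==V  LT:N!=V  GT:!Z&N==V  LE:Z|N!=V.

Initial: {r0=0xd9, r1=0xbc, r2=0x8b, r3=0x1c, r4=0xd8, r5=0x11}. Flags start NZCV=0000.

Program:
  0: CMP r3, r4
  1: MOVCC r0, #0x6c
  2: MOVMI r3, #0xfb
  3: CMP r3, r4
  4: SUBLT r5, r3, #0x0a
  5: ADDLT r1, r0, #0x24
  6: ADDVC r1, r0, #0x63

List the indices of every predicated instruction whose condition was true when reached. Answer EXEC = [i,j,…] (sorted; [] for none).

[0] flags=0000 → (cmp)
[1] flags=0000 CC?T → r0=0x6c
[2] flags=0000 MI?F → skip
[3] flags=0000 → (cmp)
[4] flags=0000 LT?F → skip
[5] flags=0000 LT?F → skip
[6] flags=0000 VC?T → r1=0xcf

EXEC = [1,6]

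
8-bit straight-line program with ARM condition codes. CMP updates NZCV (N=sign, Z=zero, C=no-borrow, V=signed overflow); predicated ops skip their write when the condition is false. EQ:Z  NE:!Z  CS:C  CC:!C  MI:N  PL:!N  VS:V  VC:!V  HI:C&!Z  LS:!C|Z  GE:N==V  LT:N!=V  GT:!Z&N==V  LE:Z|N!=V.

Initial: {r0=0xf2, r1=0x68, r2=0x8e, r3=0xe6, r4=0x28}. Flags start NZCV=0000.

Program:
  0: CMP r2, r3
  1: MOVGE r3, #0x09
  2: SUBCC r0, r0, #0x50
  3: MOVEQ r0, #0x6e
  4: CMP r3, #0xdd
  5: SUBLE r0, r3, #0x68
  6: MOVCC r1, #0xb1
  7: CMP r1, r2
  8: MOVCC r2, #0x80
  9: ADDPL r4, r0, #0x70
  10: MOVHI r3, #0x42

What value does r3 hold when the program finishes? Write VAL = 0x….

[0] flags=1000 → (cmp)
[1] flags=1000 GE?F → skip
[2] flags=1000 CC?T → r0=0xa2
[3] flags=1000 EQ?F → skip
[4] flags=0010 → (cmp)
[5] flags=0010 LE?F → skip
[6] flags=0010 CC?F → skip
[7] flags=1001 → (cmp)
[8] flags=1001 CC?T → r2=0x80
[9] flags=1001 PL?F → skip
[10] flags=1001 HI?F → skip

VAL = 0xe6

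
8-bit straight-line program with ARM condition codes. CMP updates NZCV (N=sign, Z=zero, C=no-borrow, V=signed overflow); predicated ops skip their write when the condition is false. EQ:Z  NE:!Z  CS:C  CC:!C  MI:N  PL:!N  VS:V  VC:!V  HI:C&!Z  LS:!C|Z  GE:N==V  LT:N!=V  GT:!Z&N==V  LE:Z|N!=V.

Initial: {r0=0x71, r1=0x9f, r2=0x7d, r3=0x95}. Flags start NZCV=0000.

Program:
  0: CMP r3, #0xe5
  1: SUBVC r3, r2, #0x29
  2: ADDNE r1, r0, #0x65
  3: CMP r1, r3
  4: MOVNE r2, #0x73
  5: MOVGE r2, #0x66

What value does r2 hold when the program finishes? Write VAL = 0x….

VAL = 0x73

[0] flags=1000 → (cmp)
[1] flags=1000 VC?T → r3=0x54
[2] flags=1000 NE?T → r1=0xd6
[3] flags=1010 → (cmp)
[4] flags=1010 NE?T → r2=0x73
[5] flags=1010 GE?F → skip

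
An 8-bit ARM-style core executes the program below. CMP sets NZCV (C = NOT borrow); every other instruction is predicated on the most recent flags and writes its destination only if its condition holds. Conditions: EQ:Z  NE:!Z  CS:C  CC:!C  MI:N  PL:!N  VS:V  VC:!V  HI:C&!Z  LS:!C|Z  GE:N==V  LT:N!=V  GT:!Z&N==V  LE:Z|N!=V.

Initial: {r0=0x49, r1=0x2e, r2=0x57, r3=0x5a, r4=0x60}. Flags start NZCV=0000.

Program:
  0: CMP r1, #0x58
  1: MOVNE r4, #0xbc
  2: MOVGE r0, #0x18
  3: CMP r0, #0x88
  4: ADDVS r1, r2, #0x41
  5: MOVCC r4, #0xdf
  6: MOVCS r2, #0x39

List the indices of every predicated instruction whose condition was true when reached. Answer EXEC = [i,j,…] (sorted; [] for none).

[0] flags=1000 → (cmp)
[1] flags=1000 NE?T → r4=0xbc
[2] flags=1000 GE?F → skip
[3] flags=1001 → (cmp)
[4] flags=1001 VS?T → r1=0x98
[5] flags=1001 CC?T → r4=0xdf
[6] flags=1001 CS?F → skip

EXEC = [1,4,5]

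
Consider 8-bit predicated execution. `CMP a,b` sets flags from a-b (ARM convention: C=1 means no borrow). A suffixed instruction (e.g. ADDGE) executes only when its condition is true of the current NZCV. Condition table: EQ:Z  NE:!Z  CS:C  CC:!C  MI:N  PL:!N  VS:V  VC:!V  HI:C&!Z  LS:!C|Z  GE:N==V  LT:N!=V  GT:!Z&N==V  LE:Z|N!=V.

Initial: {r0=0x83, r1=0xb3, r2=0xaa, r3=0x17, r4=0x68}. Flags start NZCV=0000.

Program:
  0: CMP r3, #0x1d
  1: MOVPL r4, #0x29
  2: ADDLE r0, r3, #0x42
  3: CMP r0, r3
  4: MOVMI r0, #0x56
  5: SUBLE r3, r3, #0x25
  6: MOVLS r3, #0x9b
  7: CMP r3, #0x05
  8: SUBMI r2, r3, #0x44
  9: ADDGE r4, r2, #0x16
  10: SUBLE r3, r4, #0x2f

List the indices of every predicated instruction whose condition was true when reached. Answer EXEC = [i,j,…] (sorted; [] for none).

EXEC = [2,9]

0: ✓ CMP  NZCV=1000
1: · MOVPL
2: ✓ ADDLE  r0←0x59
3: ✓ CMP  NZCV=0010
4: · MOVMI
5: · SUBLE
6: · MOVLS
7: ✓ CMP  NZCV=0010
8: · SUBMI
9: ✓ ADDGE  r4←0xc0
10: · SUBLE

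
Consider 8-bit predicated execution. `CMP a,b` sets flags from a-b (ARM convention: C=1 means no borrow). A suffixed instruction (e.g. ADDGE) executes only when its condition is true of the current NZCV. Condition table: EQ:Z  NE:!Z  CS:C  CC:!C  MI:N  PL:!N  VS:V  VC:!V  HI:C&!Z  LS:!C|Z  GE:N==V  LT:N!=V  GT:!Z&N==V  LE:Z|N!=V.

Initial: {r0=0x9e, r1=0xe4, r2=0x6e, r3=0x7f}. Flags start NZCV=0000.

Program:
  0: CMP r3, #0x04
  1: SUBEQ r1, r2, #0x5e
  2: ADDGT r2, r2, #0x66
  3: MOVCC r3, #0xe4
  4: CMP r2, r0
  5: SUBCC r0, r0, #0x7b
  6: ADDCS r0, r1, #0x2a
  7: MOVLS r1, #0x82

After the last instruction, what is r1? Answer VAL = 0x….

[0] flags=0010 → (cmp)
[1] flags=0010 EQ?F → skip
[2] flags=0010 GT?T → r2=0xd4
[3] flags=0010 CC?F → skip
[4] flags=0010 → (cmp)
[5] flags=0010 CC?F → skip
[6] flags=0010 CS?T → r0=0x0e
[7] flags=0010 LS?F → skip

VAL = 0xe4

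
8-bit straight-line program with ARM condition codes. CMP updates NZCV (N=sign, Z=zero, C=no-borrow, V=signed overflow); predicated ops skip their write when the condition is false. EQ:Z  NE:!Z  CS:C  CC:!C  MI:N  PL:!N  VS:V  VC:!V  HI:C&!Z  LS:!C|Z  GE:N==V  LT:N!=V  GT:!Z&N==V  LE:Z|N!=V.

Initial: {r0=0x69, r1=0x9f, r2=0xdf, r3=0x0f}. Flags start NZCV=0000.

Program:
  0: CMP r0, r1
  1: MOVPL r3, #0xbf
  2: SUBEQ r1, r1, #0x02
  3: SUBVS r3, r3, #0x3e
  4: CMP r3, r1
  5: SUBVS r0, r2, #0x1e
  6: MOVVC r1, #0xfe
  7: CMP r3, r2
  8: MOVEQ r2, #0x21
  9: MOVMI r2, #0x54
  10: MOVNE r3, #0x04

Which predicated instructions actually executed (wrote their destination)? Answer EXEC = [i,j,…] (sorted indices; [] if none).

[0] flags=1001 → (cmp)
[1] flags=1001 PL?F → skip
[2] flags=1001 EQ?F → skip
[3] flags=1001 VS?T → r3=0xd1
[4] flags=0010 → (cmp)
[5] flags=0010 VS?F → skip
[6] flags=0010 VC?T → r1=0xfe
[7] flags=1000 → (cmp)
[8] flags=1000 EQ?F → skip
[9] flags=1000 MI?T → r2=0x54
[10] flags=1000 NE?T → r3=0x04

EXEC = [3,6,9,10]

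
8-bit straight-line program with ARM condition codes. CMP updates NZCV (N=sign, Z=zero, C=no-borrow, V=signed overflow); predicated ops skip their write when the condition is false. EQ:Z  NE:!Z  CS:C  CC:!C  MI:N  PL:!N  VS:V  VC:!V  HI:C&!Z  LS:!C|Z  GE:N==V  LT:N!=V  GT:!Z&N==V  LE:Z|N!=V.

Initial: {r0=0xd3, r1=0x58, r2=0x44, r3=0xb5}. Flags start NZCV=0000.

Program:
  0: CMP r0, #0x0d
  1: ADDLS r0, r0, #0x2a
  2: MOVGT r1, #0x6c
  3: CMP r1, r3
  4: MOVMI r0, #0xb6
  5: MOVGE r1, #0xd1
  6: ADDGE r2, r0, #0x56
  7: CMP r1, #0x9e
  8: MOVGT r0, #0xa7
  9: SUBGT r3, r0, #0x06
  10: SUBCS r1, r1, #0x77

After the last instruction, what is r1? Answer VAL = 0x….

VAL = 0x5a

[0] flags=1010 → (cmp)
[1] flags=1010 LS?F → skip
[2] flags=1010 GT?F → skip
[3] flags=1001 → (cmp)
[4] flags=1001 MI?T → r0=0xb6
[5] flags=1001 GE?T → r1=0xd1
[6] flags=1001 GE?T → r2=0x0c
[7] flags=0010 → (cmp)
[8] flags=0010 GT?T → r0=0xa7
[9] flags=0010 GT?T → r3=0xa1
[10] flags=0010 CS?T → r1=0x5a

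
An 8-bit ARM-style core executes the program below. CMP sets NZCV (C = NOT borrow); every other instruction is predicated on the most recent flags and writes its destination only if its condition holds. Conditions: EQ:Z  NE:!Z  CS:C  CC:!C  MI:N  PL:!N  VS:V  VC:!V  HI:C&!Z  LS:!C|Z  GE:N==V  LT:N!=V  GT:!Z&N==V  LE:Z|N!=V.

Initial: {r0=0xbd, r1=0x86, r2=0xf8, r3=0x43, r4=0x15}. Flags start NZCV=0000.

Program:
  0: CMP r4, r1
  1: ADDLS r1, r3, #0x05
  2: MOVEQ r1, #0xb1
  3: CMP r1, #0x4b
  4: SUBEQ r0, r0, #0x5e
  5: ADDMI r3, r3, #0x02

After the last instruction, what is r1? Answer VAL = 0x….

0: ✓ CMP  NZCV=1001
1: ✓ ADDLS  r1←0x48
2: · MOVEQ
3: ✓ CMP  NZCV=1000
4: · SUBEQ
5: ✓ ADDMI  r3←0x45

VAL = 0x48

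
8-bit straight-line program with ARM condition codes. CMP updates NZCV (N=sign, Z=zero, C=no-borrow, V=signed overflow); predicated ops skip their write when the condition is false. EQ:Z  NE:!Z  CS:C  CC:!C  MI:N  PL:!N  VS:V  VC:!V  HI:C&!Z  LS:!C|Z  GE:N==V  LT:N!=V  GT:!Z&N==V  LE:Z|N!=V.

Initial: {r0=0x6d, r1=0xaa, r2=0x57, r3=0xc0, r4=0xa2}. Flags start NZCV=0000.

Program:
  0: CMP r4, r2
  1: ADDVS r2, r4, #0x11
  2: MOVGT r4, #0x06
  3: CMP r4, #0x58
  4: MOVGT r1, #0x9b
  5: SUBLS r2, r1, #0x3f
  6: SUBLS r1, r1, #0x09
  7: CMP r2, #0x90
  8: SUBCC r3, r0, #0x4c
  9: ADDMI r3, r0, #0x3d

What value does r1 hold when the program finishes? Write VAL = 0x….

VAL = 0xaa

[0] flags=0011 → (cmp)
[1] flags=0011 VS?T → r2=0xb3
[2] flags=0011 GT?F → skip
[3] flags=0011 → (cmp)
[4] flags=0011 GT?F → skip
[5] flags=0011 LS?F → skip
[6] flags=0011 LS?F → skip
[7] flags=0010 → (cmp)
[8] flags=0010 CC?F → skip
[9] flags=0010 MI?F → skip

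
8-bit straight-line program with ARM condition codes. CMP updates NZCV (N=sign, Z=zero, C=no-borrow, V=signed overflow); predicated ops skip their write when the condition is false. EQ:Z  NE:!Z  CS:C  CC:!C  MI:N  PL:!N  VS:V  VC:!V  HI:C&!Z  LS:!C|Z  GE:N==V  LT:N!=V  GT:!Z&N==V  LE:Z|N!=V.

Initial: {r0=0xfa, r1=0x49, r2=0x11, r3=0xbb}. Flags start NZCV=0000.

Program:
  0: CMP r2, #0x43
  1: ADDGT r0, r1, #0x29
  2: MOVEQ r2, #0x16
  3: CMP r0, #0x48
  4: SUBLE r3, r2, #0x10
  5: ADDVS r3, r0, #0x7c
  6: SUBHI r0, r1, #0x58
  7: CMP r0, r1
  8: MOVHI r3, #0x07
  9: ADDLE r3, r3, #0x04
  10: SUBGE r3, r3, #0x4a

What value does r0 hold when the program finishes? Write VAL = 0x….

0: ✓ CMP  NZCV=1000
1: · ADDGT
2: · MOVEQ
3: ✓ CMP  NZCV=1010
4: ✓ SUBLE  r3←0x01
5: · ADDVS
6: ✓ SUBHI  r0←0xf1
7: ✓ CMP  NZCV=1010
8: ✓ MOVHI  r3←0x07
9: ✓ ADDLE  r3←0x0b
10: · SUBGE

VAL = 0xf1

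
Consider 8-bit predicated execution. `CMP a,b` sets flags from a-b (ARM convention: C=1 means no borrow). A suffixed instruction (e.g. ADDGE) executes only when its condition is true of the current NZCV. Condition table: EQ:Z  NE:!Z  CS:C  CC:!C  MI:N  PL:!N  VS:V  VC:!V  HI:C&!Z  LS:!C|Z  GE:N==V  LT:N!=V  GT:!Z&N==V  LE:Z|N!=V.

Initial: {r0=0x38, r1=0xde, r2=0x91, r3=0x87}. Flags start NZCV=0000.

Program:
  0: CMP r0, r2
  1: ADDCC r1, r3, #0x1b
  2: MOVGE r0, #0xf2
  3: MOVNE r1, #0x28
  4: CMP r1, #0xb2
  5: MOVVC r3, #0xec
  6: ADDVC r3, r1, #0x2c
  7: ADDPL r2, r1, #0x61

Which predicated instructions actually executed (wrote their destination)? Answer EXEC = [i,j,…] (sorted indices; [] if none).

EXEC = [1,2,3,5,6,7]

0: ✓ CMP  NZCV=1001
1: ✓ ADDCC  r1←0xa2
2: ✓ MOVGE  r0←0xf2
3: ✓ MOVNE  r1←0x28
4: ✓ CMP  NZCV=0000
5: ✓ MOVVC  r3←0xec
6: ✓ ADDVC  r3←0x54
7: ✓ ADDPL  r2←0x89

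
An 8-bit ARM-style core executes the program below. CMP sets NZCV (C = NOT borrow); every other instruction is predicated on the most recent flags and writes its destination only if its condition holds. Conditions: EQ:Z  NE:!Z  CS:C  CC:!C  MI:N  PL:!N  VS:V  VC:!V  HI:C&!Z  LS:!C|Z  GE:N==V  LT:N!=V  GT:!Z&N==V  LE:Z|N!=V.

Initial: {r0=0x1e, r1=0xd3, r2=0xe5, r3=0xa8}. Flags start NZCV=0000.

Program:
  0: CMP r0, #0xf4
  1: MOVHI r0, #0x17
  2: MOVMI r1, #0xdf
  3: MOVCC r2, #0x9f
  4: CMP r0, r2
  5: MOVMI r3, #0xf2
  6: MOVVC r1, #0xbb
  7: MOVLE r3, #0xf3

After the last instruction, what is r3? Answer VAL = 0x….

0: ✓ CMP  NZCV=0000
1: · MOVHI
2: · MOVMI
3: ✓ MOVCC  r2←0x9f
4: ✓ CMP  NZCV=0000
5: · MOVMI
6: ✓ MOVVC  r1←0xbb
7: · MOVLE

VAL = 0xa8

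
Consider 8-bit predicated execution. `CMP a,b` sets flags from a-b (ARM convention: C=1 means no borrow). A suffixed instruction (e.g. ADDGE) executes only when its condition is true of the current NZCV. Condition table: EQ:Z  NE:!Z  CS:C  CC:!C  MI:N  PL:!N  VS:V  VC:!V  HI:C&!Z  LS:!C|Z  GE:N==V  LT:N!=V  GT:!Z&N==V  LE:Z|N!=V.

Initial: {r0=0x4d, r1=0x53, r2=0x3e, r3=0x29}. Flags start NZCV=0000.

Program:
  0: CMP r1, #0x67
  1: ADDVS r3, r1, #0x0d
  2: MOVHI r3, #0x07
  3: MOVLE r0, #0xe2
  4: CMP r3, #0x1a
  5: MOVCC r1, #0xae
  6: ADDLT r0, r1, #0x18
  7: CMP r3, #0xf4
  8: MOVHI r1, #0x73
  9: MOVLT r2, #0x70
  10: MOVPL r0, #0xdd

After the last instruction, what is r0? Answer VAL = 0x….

[0] flags=1000 → (cmp)
[1] flags=1000 VS?F → skip
[2] flags=1000 HI?F → skip
[3] flags=1000 LE?T → r0=0xe2
[4] flags=0010 → (cmp)
[5] flags=0010 CC?F → skip
[6] flags=0010 LT?F → skip
[7] flags=0000 → (cmp)
[8] flags=0000 HI?F → skip
[9] flags=0000 LT?F → skip
[10] flags=0000 PL?T → r0=0xdd

VAL = 0xdd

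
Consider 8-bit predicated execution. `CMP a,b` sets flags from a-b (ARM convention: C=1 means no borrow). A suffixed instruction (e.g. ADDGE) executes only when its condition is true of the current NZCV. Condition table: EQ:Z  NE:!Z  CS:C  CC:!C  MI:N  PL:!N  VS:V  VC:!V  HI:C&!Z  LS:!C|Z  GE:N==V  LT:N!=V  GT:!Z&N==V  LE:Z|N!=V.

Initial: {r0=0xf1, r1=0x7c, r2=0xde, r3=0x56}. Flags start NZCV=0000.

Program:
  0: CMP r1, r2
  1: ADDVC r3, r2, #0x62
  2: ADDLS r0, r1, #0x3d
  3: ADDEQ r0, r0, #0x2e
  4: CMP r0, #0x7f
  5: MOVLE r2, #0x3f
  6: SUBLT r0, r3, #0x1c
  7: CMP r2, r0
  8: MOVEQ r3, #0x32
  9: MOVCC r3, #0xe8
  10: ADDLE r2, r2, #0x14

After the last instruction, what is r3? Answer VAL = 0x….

VAL = 0x56

0: ✓ CMP  NZCV=1001
1: · ADDVC
2: ✓ ADDLS  r0←0xb9
3: · ADDEQ
4: ✓ CMP  NZCV=0011
5: ✓ MOVLE  r2←0x3f
6: ✓ SUBLT  r0←0x3a
7: ✓ CMP  NZCV=0010
8: · MOVEQ
9: · MOVCC
10: · ADDLE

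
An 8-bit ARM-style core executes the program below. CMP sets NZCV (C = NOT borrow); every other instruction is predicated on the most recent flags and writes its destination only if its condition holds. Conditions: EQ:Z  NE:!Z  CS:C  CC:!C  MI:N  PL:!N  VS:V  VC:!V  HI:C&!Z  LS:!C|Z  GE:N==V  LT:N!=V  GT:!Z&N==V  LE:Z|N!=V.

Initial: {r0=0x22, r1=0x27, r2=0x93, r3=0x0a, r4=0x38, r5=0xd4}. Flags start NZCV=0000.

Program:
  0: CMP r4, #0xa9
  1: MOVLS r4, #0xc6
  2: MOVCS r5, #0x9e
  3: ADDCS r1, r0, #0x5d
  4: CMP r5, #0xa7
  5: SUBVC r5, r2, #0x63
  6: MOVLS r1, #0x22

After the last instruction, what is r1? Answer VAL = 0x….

VAL = 0x27

0: ✓ CMP  NZCV=1001
1: ✓ MOVLS  r4←0xc6
2: · MOVCS
3: · ADDCS
4: ✓ CMP  NZCV=0010
5: ✓ SUBVC  r5←0x30
6: · MOVLS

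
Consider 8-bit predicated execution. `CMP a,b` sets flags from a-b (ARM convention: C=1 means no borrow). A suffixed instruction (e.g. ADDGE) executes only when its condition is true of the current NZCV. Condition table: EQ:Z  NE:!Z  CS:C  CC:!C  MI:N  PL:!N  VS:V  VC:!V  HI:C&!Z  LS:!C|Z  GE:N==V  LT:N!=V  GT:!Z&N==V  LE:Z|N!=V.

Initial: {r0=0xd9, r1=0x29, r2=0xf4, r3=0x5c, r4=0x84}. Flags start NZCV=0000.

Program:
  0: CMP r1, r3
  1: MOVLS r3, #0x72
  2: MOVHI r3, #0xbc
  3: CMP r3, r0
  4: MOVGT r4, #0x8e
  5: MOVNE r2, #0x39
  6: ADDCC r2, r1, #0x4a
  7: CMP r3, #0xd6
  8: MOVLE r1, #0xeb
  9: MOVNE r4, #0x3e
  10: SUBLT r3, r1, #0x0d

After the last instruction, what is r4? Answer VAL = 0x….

VAL = 0x3e

0: ✓ CMP  NZCV=1000
1: ✓ MOVLS  r3←0x72
2: · MOVHI
3: ✓ CMP  NZCV=1001
4: ✓ MOVGT  r4←0x8e
5: ✓ MOVNE  r2←0x39
6: ✓ ADDCC  r2←0x73
7: ✓ CMP  NZCV=1001
8: · MOVLE
9: ✓ MOVNE  r4←0x3e
10: · SUBLT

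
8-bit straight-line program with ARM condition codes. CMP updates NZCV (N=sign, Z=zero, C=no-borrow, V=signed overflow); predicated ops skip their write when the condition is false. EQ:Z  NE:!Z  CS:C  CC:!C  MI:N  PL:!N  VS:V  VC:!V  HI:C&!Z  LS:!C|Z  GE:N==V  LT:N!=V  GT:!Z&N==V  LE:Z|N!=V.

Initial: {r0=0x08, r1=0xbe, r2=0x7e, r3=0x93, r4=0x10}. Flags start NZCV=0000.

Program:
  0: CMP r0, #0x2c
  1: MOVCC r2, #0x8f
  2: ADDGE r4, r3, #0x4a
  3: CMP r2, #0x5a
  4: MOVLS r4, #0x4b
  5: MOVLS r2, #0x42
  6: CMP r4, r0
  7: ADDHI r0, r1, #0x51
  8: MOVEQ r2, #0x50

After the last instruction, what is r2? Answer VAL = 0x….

VAL = 0x8f

[0] flags=1000 → (cmp)
[1] flags=1000 CC?T → r2=0x8f
[2] flags=1000 GE?F → skip
[3] flags=0011 → (cmp)
[4] flags=0011 LS?F → skip
[5] flags=0011 LS?F → skip
[6] flags=0010 → (cmp)
[7] flags=0010 HI?T → r0=0x0f
[8] flags=0010 EQ?F → skip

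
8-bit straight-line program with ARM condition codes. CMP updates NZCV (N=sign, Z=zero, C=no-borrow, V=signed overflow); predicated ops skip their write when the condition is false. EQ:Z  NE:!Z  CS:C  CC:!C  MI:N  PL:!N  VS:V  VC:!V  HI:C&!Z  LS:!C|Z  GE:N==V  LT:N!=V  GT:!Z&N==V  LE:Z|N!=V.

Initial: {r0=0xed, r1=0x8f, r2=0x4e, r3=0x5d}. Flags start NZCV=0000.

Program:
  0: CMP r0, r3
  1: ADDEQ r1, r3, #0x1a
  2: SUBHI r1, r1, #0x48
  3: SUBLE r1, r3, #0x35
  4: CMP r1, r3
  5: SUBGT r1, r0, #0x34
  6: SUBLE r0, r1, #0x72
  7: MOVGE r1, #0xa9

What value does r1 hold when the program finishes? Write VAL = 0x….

VAL = 0x28

0: ✓ CMP  NZCV=1010
1: · ADDEQ
2: ✓ SUBHI  r1←0x47
3: ✓ SUBLE  r1←0x28
4: ✓ CMP  NZCV=1000
5: · SUBGT
6: ✓ SUBLE  r0←0xb6
7: · MOVGE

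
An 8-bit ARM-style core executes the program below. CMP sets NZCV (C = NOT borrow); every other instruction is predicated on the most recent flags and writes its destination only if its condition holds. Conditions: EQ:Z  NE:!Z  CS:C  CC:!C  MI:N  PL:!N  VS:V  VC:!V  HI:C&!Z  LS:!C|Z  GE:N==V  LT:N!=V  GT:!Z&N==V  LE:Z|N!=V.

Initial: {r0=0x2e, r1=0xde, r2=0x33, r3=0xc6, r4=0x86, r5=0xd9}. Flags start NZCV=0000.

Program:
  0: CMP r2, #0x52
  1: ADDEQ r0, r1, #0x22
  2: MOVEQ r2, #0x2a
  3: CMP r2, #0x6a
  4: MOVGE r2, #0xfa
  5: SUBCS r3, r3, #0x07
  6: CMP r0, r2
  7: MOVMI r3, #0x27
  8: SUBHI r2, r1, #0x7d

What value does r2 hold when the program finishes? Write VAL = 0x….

[0] flags=1000 → (cmp)
[1] flags=1000 EQ?F → skip
[2] flags=1000 EQ?F → skip
[3] flags=1000 → (cmp)
[4] flags=1000 GE?F → skip
[5] flags=1000 CS?F → skip
[6] flags=1000 → (cmp)
[7] flags=1000 MI?T → r3=0x27
[8] flags=1000 HI?F → skip

VAL = 0x33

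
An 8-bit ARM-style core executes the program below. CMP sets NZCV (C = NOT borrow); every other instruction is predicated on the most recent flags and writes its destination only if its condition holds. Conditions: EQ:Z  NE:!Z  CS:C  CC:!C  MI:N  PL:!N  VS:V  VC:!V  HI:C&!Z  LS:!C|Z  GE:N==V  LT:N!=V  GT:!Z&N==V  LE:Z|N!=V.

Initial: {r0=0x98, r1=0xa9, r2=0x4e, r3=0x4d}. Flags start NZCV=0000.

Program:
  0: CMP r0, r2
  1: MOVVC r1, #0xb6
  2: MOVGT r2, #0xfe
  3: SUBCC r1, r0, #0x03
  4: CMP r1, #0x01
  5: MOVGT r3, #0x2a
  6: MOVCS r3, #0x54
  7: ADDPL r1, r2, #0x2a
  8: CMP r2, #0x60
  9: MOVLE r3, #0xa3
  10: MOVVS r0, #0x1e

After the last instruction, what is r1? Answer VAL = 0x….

VAL = 0xa9

0: ✓ CMP  NZCV=0011
1: · MOVVC
2: · MOVGT
3: · SUBCC
4: ✓ CMP  NZCV=1010
5: · MOVGT
6: ✓ MOVCS  r3←0x54
7: · ADDPL
8: ✓ CMP  NZCV=1000
9: ✓ MOVLE  r3←0xa3
10: · MOVVS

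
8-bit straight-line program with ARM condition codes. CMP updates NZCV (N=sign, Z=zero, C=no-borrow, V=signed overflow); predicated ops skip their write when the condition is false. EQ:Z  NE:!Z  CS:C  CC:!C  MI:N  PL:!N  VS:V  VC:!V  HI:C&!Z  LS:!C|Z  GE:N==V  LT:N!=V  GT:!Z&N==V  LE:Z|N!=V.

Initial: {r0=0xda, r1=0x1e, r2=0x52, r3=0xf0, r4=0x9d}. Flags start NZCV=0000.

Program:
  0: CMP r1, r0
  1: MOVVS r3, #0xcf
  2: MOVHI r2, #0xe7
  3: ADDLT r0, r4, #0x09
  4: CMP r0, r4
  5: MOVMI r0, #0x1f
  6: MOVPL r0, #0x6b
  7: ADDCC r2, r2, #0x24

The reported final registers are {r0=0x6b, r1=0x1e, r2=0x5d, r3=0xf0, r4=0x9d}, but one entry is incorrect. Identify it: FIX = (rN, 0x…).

FIX = (r2, 0x52)

[0] flags=0000 → (cmp)
[1] flags=0000 VS?F → skip
[2] flags=0000 HI?F → skip
[3] flags=0000 LT?F → skip
[4] flags=0010 → (cmp)
[5] flags=0010 MI?F → skip
[6] flags=0010 PL?T → r0=0x6b
[7] flags=0010 CC?F → skip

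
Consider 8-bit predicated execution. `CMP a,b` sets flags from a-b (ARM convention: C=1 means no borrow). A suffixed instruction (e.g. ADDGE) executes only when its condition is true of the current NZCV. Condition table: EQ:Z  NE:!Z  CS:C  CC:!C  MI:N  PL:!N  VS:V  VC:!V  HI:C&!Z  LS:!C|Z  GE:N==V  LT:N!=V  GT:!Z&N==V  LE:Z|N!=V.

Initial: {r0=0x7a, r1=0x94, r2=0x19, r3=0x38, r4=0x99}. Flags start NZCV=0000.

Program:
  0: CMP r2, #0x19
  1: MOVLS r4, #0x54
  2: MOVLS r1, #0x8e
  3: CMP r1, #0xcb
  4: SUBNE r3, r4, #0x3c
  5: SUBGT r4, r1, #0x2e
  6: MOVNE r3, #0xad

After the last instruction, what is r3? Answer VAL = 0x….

[0] flags=0110 → (cmp)
[1] flags=0110 LS?T → r4=0x54
[2] flags=0110 LS?T → r1=0x8e
[3] flags=1000 → (cmp)
[4] flags=1000 NE?T → r3=0x18
[5] flags=1000 GT?F → skip
[6] flags=1000 NE?T → r3=0xad

VAL = 0xad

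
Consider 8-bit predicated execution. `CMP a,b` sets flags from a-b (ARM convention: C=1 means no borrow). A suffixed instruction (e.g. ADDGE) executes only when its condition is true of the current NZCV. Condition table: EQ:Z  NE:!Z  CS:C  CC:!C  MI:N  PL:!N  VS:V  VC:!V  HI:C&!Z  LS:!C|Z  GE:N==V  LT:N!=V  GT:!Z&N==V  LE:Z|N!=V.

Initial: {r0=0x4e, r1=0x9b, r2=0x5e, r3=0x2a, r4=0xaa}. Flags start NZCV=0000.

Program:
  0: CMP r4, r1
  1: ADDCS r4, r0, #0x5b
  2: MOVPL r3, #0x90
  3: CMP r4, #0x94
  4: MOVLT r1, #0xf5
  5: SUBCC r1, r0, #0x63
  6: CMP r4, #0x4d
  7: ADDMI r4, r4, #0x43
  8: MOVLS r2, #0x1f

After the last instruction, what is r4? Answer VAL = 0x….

[0] flags=0010 → (cmp)
[1] flags=0010 CS?T → r4=0xa9
[2] flags=0010 PL?T → r3=0x90
[3] flags=0010 → (cmp)
[4] flags=0010 LT?F → skip
[5] flags=0010 CC?F → skip
[6] flags=0011 → (cmp)
[7] flags=0011 MI?F → skip
[8] flags=0011 LS?F → skip

VAL = 0xa9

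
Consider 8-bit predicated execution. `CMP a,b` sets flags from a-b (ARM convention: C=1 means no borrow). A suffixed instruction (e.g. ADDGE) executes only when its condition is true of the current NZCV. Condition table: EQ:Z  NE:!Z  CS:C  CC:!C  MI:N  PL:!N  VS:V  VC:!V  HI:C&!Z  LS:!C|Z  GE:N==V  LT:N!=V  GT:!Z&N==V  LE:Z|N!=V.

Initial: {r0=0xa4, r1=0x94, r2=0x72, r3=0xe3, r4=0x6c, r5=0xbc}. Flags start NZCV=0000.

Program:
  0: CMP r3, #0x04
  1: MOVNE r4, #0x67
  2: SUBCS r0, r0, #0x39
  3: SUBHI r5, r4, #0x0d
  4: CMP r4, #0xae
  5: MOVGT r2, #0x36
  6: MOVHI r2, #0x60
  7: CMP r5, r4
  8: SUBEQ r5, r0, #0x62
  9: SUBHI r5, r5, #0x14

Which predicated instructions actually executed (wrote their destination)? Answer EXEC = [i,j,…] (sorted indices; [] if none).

EXEC = [1,2,3,5]

[0] flags=1010 → (cmp)
[1] flags=1010 NE?T → r4=0x67
[2] flags=1010 CS?T → r0=0x6b
[3] flags=1010 HI?T → r5=0x5a
[4] flags=1001 → (cmp)
[5] flags=1001 GT?T → r2=0x36
[6] flags=1001 HI?F → skip
[7] flags=1000 → (cmp)
[8] flags=1000 EQ?F → skip
[9] flags=1000 HI?F → skip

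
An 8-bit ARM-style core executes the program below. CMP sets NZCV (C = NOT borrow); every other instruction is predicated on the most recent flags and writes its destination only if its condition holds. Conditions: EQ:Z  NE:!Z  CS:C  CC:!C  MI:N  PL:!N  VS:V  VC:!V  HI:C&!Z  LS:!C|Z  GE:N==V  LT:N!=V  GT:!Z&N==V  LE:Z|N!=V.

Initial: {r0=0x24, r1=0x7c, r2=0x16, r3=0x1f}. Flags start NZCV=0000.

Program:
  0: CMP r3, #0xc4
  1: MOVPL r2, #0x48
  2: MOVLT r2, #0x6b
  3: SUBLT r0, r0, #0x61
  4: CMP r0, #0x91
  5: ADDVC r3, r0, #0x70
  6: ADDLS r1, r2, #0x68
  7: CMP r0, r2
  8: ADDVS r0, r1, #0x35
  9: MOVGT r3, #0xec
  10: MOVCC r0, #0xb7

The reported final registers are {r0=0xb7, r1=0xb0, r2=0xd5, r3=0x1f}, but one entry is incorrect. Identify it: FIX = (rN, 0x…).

[0] flags=0000 → (cmp)
[1] flags=0000 PL?T → r2=0x48
[2] flags=0000 LT?F → skip
[3] flags=0000 LT?F → skip
[4] flags=1001 → (cmp)
[5] flags=1001 VC?F → skip
[6] flags=1001 LS?T → r1=0xb0
[7] flags=1000 → (cmp)
[8] flags=1000 VS?F → skip
[9] flags=1000 GT?F → skip
[10] flags=1000 CC?T → r0=0xb7

FIX = (r2, 0x48)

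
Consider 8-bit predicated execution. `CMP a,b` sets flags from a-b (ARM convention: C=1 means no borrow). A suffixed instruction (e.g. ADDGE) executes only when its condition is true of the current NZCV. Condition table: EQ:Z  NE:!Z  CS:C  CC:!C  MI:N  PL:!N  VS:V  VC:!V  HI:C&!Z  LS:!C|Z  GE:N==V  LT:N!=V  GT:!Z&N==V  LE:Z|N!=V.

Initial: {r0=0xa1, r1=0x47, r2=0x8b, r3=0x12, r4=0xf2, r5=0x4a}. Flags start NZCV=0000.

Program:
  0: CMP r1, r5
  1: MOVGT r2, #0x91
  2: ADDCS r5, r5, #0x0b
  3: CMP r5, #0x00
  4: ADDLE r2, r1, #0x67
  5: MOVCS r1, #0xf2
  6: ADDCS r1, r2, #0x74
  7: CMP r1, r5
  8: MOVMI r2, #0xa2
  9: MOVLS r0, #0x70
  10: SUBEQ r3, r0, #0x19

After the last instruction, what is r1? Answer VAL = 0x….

VAL = 0xff

0: ✓ CMP  NZCV=1000
1: · MOVGT
2: · ADDCS
3: ✓ CMP  NZCV=0010
4: · ADDLE
5: ✓ MOVCS  r1←0xf2
6: ✓ ADDCS  r1←0xff
7: ✓ CMP  NZCV=1010
8: ✓ MOVMI  r2←0xa2
9: · MOVLS
10: · SUBEQ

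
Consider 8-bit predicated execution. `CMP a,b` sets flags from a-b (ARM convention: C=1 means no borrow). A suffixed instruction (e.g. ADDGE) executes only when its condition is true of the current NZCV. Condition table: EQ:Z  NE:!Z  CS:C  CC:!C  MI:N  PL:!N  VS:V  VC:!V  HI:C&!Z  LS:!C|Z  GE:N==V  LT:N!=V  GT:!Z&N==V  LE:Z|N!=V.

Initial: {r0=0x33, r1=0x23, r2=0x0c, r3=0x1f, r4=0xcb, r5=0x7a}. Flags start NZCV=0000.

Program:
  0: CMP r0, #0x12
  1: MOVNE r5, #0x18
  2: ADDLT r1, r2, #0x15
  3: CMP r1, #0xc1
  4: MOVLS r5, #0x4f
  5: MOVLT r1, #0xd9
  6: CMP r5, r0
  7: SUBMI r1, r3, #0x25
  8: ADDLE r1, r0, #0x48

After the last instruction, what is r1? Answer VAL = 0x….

[0] flags=0010 → (cmp)
[1] flags=0010 NE?T → r5=0x18
[2] flags=0010 LT?F → skip
[3] flags=0000 → (cmp)
[4] flags=0000 LS?T → r5=0x4f
[5] flags=0000 LT?F → skip
[6] flags=0010 → (cmp)
[7] flags=0010 MI?F → skip
[8] flags=0010 LE?F → skip

VAL = 0x23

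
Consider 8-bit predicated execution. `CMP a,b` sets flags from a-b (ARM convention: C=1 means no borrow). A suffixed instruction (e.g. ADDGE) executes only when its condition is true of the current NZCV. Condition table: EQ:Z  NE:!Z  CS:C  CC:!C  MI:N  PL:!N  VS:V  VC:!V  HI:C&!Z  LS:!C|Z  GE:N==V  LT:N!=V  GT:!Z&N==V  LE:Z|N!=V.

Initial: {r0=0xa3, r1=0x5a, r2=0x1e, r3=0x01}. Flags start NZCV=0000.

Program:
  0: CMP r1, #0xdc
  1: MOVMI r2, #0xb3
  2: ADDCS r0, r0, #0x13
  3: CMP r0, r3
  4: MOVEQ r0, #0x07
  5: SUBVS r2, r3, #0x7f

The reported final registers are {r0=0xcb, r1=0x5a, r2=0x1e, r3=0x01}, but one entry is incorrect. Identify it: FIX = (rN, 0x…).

FIX = (r0, 0xa3)

0: ✓ CMP  NZCV=0000
1: · MOVMI
2: · ADDCS
3: ✓ CMP  NZCV=1010
4: · MOVEQ
5: · SUBVS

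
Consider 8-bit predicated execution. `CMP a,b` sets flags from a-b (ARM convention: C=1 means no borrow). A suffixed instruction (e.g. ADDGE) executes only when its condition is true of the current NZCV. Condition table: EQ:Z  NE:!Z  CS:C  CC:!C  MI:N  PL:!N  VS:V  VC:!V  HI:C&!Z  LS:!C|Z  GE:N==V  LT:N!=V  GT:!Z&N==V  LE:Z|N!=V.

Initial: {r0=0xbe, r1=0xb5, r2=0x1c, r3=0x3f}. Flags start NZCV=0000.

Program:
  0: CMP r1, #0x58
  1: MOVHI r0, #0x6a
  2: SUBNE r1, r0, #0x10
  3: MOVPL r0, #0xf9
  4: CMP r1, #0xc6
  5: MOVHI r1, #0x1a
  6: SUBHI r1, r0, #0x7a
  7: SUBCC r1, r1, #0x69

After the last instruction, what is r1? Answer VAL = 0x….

0: ✓ CMP  NZCV=0011
1: ✓ MOVHI  r0←0x6a
2: ✓ SUBNE  r1←0x5a
3: ✓ MOVPL  r0←0xf9
4: ✓ CMP  NZCV=1001
5: · MOVHI
6: · SUBHI
7: ✓ SUBCC  r1←0xf1

VAL = 0xf1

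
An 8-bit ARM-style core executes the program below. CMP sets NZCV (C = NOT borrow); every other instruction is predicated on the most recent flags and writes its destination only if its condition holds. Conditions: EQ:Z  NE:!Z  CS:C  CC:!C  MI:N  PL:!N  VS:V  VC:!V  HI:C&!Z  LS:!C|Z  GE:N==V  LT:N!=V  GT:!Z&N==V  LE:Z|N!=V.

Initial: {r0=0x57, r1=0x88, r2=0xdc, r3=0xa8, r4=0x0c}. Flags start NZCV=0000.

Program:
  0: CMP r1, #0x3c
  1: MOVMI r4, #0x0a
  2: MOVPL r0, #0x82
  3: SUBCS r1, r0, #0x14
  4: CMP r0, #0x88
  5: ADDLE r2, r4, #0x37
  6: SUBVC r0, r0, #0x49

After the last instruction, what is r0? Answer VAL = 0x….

0: ✓ CMP  NZCV=0011
1: · MOVMI
2: ✓ MOVPL  r0←0x82
3: ✓ SUBCS  r1←0x6e
4: ✓ CMP  NZCV=1000
5: ✓ ADDLE  r2←0x43
6: ✓ SUBVC  r0←0x39

VAL = 0x39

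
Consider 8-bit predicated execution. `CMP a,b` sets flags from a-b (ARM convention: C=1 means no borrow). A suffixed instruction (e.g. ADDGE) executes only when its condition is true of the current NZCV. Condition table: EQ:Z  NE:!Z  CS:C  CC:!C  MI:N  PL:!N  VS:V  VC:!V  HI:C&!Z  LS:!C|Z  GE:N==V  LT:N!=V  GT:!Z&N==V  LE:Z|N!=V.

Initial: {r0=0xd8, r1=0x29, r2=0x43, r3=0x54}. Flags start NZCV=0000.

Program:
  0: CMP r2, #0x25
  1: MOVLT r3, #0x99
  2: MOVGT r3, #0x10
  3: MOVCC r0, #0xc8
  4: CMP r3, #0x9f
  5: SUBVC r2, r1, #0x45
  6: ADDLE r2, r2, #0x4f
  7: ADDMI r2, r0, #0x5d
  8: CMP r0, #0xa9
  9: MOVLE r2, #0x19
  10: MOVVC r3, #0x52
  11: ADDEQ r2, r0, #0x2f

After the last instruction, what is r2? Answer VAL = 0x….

0: ✓ CMP  NZCV=0010
1: · MOVLT
2: ✓ MOVGT  r3←0x10
3: · MOVCC
4: ✓ CMP  NZCV=0000
5: ✓ SUBVC  r2←0xe4
6: · ADDLE
7: · ADDMI
8: ✓ CMP  NZCV=0010
9: · MOVLE
10: ✓ MOVVC  r3←0x52
11: · ADDEQ

VAL = 0xe4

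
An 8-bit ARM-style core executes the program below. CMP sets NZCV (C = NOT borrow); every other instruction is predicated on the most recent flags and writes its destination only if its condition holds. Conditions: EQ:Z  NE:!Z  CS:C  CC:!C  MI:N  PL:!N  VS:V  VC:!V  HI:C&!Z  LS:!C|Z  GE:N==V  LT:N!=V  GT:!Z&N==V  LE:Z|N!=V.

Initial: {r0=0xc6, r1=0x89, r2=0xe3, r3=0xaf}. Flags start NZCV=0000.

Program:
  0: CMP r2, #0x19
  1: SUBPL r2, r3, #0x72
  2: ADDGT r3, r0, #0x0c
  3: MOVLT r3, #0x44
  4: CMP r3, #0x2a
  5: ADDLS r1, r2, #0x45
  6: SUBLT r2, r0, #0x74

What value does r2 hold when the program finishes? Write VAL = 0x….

[0] flags=1010 → (cmp)
[1] flags=1010 PL?F → skip
[2] flags=1010 GT?F → skip
[3] flags=1010 LT?T → r3=0x44
[4] flags=0010 → (cmp)
[5] flags=0010 LS?F → skip
[6] flags=0010 LT?F → skip

VAL = 0xe3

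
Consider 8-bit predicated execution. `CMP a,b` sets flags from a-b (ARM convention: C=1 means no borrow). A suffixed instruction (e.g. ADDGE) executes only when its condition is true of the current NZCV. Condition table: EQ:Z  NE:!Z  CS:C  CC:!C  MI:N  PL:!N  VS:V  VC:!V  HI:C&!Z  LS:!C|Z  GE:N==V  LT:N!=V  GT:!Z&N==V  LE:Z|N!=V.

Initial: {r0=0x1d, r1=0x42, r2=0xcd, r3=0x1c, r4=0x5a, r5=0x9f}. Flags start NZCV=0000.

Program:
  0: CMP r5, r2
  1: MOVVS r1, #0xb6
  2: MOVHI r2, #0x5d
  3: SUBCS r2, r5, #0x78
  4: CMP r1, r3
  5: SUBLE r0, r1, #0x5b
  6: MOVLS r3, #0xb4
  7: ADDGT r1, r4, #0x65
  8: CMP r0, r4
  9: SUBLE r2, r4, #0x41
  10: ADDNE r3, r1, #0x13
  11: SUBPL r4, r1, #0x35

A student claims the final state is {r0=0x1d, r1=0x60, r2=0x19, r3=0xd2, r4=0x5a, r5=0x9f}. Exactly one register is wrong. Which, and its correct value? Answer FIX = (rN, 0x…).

[0] flags=1000 → (cmp)
[1] flags=1000 VS?F → skip
[2] flags=1000 HI?F → skip
[3] flags=1000 CS?F → skip
[4] flags=0010 → (cmp)
[5] flags=0010 LE?F → skip
[6] flags=0010 LS?F → skip
[7] flags=0010 GT?T → r1=0xbf
[8] flags=1000 → (cmp)
[9] flags=1000 LE?T → r2=0x19
[10] flags=1000 NE?T → r3=0xd2
[11] flags=1000 PL?F → skip

FIX = (r1, 0xbf)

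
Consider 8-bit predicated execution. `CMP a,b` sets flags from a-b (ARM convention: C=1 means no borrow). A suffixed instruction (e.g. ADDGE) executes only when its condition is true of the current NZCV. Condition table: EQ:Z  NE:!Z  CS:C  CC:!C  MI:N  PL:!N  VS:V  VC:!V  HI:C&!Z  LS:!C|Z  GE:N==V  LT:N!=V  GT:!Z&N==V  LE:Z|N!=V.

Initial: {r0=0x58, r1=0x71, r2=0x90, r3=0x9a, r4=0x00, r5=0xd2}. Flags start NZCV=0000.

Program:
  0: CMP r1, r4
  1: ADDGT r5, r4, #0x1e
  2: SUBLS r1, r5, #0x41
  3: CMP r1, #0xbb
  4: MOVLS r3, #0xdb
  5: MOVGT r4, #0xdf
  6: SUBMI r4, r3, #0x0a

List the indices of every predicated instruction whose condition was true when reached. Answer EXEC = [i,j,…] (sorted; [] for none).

EXEC = [1,4,5,6]

[0] flags=0010 → (cmp)
[1] flags=0010 GT?T → r5=0x1e
[2] flags=0010 LS?F → skip
[3] flags=1001 → (cmp)
[4] flags=1001 LS?T → r3=0xdb
[5] flags=1001 GT?T → r4=0xdf
[6] flags=1001 MI?T → r4=0xd1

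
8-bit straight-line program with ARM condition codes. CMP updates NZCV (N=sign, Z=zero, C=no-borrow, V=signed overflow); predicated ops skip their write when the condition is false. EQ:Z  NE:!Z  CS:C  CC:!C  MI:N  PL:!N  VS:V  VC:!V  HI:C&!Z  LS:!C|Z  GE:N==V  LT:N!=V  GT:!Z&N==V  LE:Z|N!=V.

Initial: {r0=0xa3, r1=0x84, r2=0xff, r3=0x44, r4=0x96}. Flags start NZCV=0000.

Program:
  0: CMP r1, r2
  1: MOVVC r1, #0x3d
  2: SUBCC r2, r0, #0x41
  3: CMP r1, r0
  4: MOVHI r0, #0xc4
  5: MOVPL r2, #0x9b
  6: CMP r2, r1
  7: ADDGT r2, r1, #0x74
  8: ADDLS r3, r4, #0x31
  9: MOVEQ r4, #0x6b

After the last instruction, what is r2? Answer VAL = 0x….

[0] flags=1000 → (cmp)
[1] flags=1000 VC?T → r1=0x3d
[2] flags=1000 CC?T → r2=0x62
[3] flags=1001 → (cmp)
[4] flags=1001 HI?F → skip
[5] flags=1001 PL?F → skip
[6] flags=0010 → (cmp)
[7] flags=0010 GT?T → r2=0xb1
[8] flags=0010 LS?F → skip
[9] flags=0010 EQ?F → skip

VAL = 0xb1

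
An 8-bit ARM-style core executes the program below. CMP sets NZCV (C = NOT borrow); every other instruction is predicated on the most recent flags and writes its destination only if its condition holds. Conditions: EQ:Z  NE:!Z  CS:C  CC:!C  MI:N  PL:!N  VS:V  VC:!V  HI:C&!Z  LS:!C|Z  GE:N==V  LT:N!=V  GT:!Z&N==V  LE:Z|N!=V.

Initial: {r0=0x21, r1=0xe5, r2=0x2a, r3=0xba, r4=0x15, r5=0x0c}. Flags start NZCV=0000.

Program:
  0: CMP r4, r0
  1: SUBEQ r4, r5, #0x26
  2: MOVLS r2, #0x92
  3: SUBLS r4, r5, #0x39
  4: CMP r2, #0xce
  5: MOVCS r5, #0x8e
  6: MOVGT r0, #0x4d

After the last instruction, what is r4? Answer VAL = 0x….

VAL = 0xd3

0: ✓ CMP  NZCV=1000
1: · SUBEQ
2: ✓ MOVLS  r2←0x92
3: ✓ SUBLS  r4←0xd3
4: ✓ CMP  NZCV=1000
5: · MOVCS
6: · MOVGT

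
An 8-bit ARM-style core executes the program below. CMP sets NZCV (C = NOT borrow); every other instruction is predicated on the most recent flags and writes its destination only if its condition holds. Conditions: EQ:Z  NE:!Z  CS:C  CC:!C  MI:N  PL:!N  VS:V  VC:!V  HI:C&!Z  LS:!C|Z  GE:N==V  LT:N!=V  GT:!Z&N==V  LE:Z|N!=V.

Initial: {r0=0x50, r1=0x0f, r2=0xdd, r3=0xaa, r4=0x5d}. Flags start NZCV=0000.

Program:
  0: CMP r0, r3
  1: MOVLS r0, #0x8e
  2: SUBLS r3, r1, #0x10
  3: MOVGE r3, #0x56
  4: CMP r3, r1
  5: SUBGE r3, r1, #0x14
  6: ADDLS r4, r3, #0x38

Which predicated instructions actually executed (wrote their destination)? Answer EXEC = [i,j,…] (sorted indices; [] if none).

EXEC = [1,2,3,5]

[0] flags=1001 → (cmp)
[1] flags=1001 LS?T → r0=0x8e
[2] flags=1001 LS?T → r3=0xff
[3] flags=1001 GE?T → r3=0x56
[4] flags=0010 → (cmp)
[5] flags=0010 GE?T → r3=0xfb
[6] flags=0010 LS?F → skip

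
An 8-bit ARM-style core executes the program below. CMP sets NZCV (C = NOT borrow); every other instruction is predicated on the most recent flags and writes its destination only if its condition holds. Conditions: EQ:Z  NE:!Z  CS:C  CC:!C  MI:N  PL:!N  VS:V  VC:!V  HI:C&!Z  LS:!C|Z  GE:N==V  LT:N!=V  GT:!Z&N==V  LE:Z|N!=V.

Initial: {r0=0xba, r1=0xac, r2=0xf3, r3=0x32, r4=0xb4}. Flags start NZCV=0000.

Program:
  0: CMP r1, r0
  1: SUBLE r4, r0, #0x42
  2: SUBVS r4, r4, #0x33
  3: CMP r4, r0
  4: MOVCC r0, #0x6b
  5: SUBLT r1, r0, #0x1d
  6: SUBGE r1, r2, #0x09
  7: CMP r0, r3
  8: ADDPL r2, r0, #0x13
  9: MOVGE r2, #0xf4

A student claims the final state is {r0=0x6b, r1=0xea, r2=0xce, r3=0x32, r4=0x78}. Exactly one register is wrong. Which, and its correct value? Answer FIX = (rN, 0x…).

[0] flags=1000 → (cmp)
[1] flags=1000 LE?T → r4=0x78
[2] flags=1000 VS?F → skip
[3] flags=1001 → (cmp)
[4] flags=1001 CC?T → r0=0x6b
[5] flags=1001 LT?F → skip
[6] flags=1001 GE?T → r1=0xea
[7] flags=0010 → (cmp)
[8] flags=0010 PL?T → r2=0x7e
[9] flags=0010 GE?T → r2=0xf4

FIX = (r2, 0xf4)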